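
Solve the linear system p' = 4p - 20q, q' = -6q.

Coefficient matrix A = [[4, -20], [0, -6]].
Characteristic polynomial det(A - λI) = λ^2 + 2λ - 24 = 0.
Eigenvalues λ = -6, 4.
For λ=-6: (A-λI) row 1 is [10, -20], so an eigenvector is (2, 1).
For λ=4: (A-λI) row 1 is [0, -20], so an eigenvector is (-1, 0).
General solution: c_1e^(-6t)(2,1) + c_2e^(4t)(-1,0).

p(t) = 2c_1e^(-6t) - c_2e^(4t), q(t) = c_1e^(-6t)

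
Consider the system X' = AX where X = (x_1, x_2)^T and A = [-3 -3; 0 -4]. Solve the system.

Coefficient matrix A = [[-3, -3], [0, -4]].
Characteristic polynomial det(A - λI) = λ^2 + 7λ + 12 = 0.
Eigenvalues λ = -4, -3.
For λ=-4: (A-λI) row 1 is [1, -3], so an eigenvector is (-3, -1).
For λ=-3: (A-λI) row 1 is [0, -3], so an eigenvector is (1, 0).
General solution: C_1e^(-4t)(-3,-1) + C_2e^(-3t)(1,0).

x_1(t) = -3C_1e^(-4t) + C_2e^(-3t), x_2(t) = -C_1e^(-4t)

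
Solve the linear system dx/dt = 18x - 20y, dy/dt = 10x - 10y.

x(t) = -3C_1e^(4t)sin(2t) + C_1e^(4t)cos(2t) + C_2e^(4t)sin(2t) + 3C_2e^(4t)cos(2t), y(t) = -2C_1e^(4t)sin(2t) + C_1e^(4t)cos(2t) + C_2e^(4t)sin(2t) + 2C_2e^(4t)cos(2t)

Coefficient matrix A = [[18, -20], [10, -10]].
Characteristic polynomial det(A - λI) = λ^2 - 8λ + 20 = 0.
Eigenvalues λ = 4 ± 2i (complex conjugate pair).
For λ=4+2i: an eigenvector is (1,1) - i(-3,-2) = (1 + 3i, 1 + 2i).
A real fundamental pair from Re and Im of e^((4+2i)t)v: X_1 = e^(4t)(cos(2t)·(1,1) + sin(2t)·(-3,-2)), X_2 = e^(4t)(sin(2t)·(1,1) - cos(2t)·(-3,-2)).
General solution: C_1X_1 + C_2X_2.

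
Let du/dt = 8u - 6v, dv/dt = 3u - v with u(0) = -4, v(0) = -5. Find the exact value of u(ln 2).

A = [[8,-6],[3,-1]]; eigenvalues λ = 2, 5.
Eigenvectors: (1,1) for λ=2, (2,1) for λ=5.
From the initial condition, c_1 = -6, c_2 = 1.
u(ln 2) = (-6)(2^2)(1) + (1)(2^5)(2) = 40.

40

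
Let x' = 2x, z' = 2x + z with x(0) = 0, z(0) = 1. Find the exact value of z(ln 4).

A = [[2,0],[2,1]]; eigenvalues λ = 2, 1.
Eigenvectors: (-1,-2) for λ=2, (0,-1) for λ=1.
From the initial condition, c_1 = 0, c_2 = -1.
z(ln 4) = (0)(4^2)(-2) + (-1)(4^1)(-1) = 4.

4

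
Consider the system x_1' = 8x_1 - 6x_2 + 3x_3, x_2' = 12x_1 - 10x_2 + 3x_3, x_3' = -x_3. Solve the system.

x_1(t) = c_1e^(-4t) - c_2e^(-t) - c_3e^(2t), x_2(t) = 2c_1e^(-4t) - c_2e^(-t) - c_3e^(2t), x_3(t) = c_2e^(-t)

Coefficient matrix A = [[8, -6, 3], [12, -10, 3], [0, 0, -1]].
det(A - λI) = 0 gives eigenvalues λ = -4, -1, 2.
For λ=-4: eigenvector (1,2,0).
For λ=-1: eigenvector (-1,-1,1).
For λ=2: eigenvector (-1,-1,0).
General solution: c_1e^(-4t)(1,2,0) + c_2e^(-t)(-1,-1,1) + c_3e^(2t)(-1,-1,0).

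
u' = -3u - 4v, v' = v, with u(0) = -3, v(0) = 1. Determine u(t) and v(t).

Coefficient matrix A = [[-3, -4], [0, 1]].
Characteristic polynomial det(A - λI) = λ^2 + 2λ - 3 = 0.
Eigenvalues λ = 1, -3.
For λ=1: (A-λI) row 1 is [-4, -4], so an eigenvector is (1, -1).
For λ=-3: (A-λI) row 1 is [0, -4], so an eigenvector is (-1, 0).
General solution: K_1e^(t)(1,-1) + K_2e^(-3t)(-1,0).
Applying u(0)=-3, v(0)=1 gives K_1=-1, K_2=2.

u(t) = -e^(t) - 2e^(-3t), v(t) = e^(t)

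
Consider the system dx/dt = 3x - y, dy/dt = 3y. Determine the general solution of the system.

x(t) = -C_1e^(3t) - C_2te^(3t) + C_2e^(3t), y(t) = C_2e^(3t)

Coefficient matrix A = [[3, -1], [0, 3]].
Characteristic polynomial det(A - λI) = λ^2 - 6λ + 9 = 0.
Single eigenvalue λ = 3 with algebraic multiplicity 2.
Eigenvector v = (-1,0); generalized eigenvector w with (A-λI)w=v is (1,1).
General solution: e^(3t)[C_1·v + C_2·(t·v + w)].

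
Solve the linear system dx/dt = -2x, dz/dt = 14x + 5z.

x(t) = c_2e^(-2t), z(t) = c_1e^(5t) - 2c_2e^(-2t)

Coefficient matrix A = [[-2, 0], [14, 5]].
Characteristic polynomial det(A - λI) = λ^2 - 3λ - 10 = 0.
Eigenvalues λ = 5, -2.
For λ=5: (A-λI) row 1 is [-7, 0], so an eigenvector is (0, 1).
For λ=-2: (A-λI) row 2 is [14, 7], so an eigenvector is (1, -2).
General solution: c_1e^(5t)(0,1) + c_2e^(-2t)(1,-2).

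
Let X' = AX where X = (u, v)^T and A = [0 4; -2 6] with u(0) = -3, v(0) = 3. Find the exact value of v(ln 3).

A = [[0,4],[-2,6]]; eigenvalues λ = 4, 2.
Eigenvectors: (-1,-1) for λ=4, (2,1) for λ=2.
From the initial condition, c_1 = -9, c_2 = -6.
v(ln 3) = (-9)(3^4)(-1) + (-6)(3^2)(1) = 675.

675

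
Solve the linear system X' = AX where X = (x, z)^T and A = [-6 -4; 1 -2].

Coefficient matrix A = [[-6, -4], [1, -2]].
Characteristic polynomial det(A - λI) = λ^2 + 8λ + 16 = 0.
Single eigenvalue λ = -4 with algebraic multiplicity 2.
Eigenvector v = (-2,1); generalized eigenvector w with (A-λI)w=v is (-3,2).
General solution: e^(-4t)[C_1·v + C_2·(t·v + w)].

x(t) = -2C_1e^(-4t) - 2C_2te^(-4t) - 3C_2e^(-4t), z(t) = C_1e^(-4t) + C_2te^(-4t) + 2C_2e^(-4t)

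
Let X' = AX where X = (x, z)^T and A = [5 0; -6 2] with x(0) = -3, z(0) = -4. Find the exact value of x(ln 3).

A = [[5,0],[-6,2]]; eigenvalues λ = 5, 2.
Eigenvectors: (1,-2) for λ=5, (0,-1) for λ=2.
From the initial condition, c_1 = -3, c_2 = 10.
x(ln 3) = (-3)(3^5)(1) + (10)(3^2)(0) = -729.

-729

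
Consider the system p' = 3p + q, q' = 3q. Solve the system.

p(t) = -c_1e^(3t) - c_2te^(3t) - 2c_2e^(3t), q(t) = -c_2e^(3t)

Coefficient matrix A = [[3, 1], [0, 3]].
Characteristic polynomial det(A - λI) = λ^2 - 6λ + 9 = 0.
Single eigenvalue λ = 3 with algebraic multiplicity 2.
Eigenvector v = (-1,0); generalized eigenvector w with (A-λI)w=v is (-2,-1).
General solution: e^(3t)[c_1·v + c_2·(t·v + w)].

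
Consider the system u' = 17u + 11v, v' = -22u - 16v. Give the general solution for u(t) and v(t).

Coefficient matrix A = [[17, 11], [-22, -16]].
Characteristic polynomial det(A - λI) = λ^2 - λ - 30 = 0.
Eigenvalues λ = 6, -5.
For λ=6: (A-λI) row 1 is [11, 11], so an eigenvector is (1, -1).
For λ=-5: (A-λI) row 1 is [22, 11], so an eigenvector is (-1, 2).
General solution: c_1e^(6t)(1,-1) + c_2e^(-5t)(-1,2).

u(t) = c_1e^(6t) - c_2e^(-5t), v(t) = -c_1e^(6t) + 2c_2e^(-5t)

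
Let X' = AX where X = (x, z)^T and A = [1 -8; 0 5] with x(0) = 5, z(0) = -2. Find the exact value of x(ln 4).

A = [[1,-8],[0,5]]; eigenvalues λ = 1, 5.
Eigenvectors: (-1,0) for λ=1, (2,-1) for λ=5.
From the initial condition, c_1 = -1, c_2 = 2.
x(ln 4) = (-1)(4^1)(-1) + (2)(4^5)(2) = 4100.

4100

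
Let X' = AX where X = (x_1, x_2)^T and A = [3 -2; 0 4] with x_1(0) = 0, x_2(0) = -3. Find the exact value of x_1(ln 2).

A = [[3,-2],[0,4]]; eigenvalues λ = 3, 4.
Eigenvectors: (-1,0) for λ=3, (-2,1) for λ=4.
From the initial condition, c_1 = 6, c_2 = -3.
x_1(ln 2) = (6)(2^3)(-1) + (-3)(2^4)(-2) = 48.

48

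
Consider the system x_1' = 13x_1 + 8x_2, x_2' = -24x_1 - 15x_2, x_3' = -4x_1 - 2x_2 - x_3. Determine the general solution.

x_1(t) = C_1e^(-3t) + 2C_3e^(t), x_2(t) = -2C_1e^(-3t) - 3C_3e^(t), x_3(t) = C_2e^(-t) - C_3e^(t)

Coefficient matrix A = [[13, 8, 0], [-24, -15, 0], [-4, -2, -1]].
det(A - λI) = 0 gives eigenvalues λ = -3, -1, 1.
For λ=-3: eigenvector (1,-2,0).
For λ=-1: eigenvector (0,0,1).
For λ=1: eigenvector (2,-3,-1).
General solution: C_1e^(-3t)(1,-2,0) + C_2e^(-t)(0,0,1) + C_3e^(t)(2,-3,-1).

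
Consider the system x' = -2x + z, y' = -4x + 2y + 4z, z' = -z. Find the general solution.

Coefficient matrix A = [[-2, 0, 1], [-4, 2, 4], [0, 0, -1]].
det(A - λI) = 0 gives eigenvalues λ = -2, 2, -1.
For λ=-2: eigenvector (1,1,0).
For λ=2: eigenvector (0,1,0).
For λ=-1: eigenvector (1,0,1).
General solution: K_1e^(-2t)(1,1,0) + K_2e^(2t)(0,1,0) + K_3e^(-t)(1,0,1).

x(t) = K_1e^(-2t) + K_3e^(-t), y(t) = K_1e^(-2t) + K_2e^(2t), z(t) = K_3e^(-t)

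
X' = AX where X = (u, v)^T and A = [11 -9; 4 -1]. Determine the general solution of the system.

Coefficient matrix A = [[11, -9], [4, -1]].
Characteristic polynomial det(A - λI) = λ^2 - 10λ + 25 = 0.
Single eigenvalue λ = 5 with algebraic multiplicity 2.
Eigenvector v = (-3,-2); generalized eigenvector w with (A-λI)w=v is (-2,-1).
General solution: e^(5t)[K_1·v + K_2·(t·v + w)].

u(t) = -3K_1e^(5t) - 3K_2te^(5t) - 2K_2e^(5t), v(t) = -2K_1e^(5t) - 2K_2te^(5t) - K_2e^(5t)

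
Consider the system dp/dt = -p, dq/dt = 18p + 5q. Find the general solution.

p(t) = -C_2e^(-t), q(t) = -C_1e^(5t) + 3C_2e^(-t)

Coefficient matrix A = [[-1, 0], [18, 5]].
Characteristic polynomial det(A - λI) = λ^2 - 4λ - 5 = 0.
Eigenvalues λ = 5, -1.
For λ=5: (A-λI) row 1 is [-6, 0], so an eigenvector is (0, -1).
For λ=-1: (A-λI) row 2 is [18, 6], so an eigenvector is (-1, 3).
General solution: C_1e^(5t)(0,-1) + C_2e^(-t)(-1,3).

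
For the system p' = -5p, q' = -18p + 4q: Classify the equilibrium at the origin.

saddle

A = [[-5,0],[-18,4]]; det(A-λI) = λ^2 + λ - 20.
λ = 4, -5: opposite signs.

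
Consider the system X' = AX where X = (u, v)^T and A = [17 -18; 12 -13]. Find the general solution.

Coefficient matrix A = [[17, -18], [12, -13]].
Characteristic polynomial det(A - λI) = λ^2 - 4λ - 5 = 0.
Eigenvalues λ = 5, -1.
For λ=5: (A-λI) row 1 is [12, -18], so an eigenvector is (3, 2).
For λ=-1: (A-λI) row 1 is [18, -18], so an eigenvector is (1, 1).
General solution: K_1e^(5t)(3,2) + K_2e^(-t)(1,1).

u(t) = 3K_1e^(5t) + K_2e^(-t), v(t) = 2K_1e^(5t) + K_2e^(-t)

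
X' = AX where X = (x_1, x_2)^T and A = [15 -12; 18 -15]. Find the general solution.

x_1(t) = -2K_1e^(-3t) - K_2e^(3t), x_2(t) = -3K_1e^(-3t) - K_2e^(3t)

Coefficient matrix A = [[15, -12], [18, -15]].
Characteristic polynomial det(A - λI) = λ^2 - 9 = 0.
Eigenvalues λ = -3, 3.
For λ=-3: (A-λI) row 1 is [18, -12], so an eigenvector is (-2, -3).
For λ=3: (A-λI) row 1 is [12, -12], so an eigenvector is (-1, -1).
General solution: K_1e^(-3t)(-2,-3) + K_2e^(3t)(-1,-1).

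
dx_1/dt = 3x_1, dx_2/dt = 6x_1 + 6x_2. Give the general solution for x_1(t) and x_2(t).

Coefficient matrix A = [[3, 0], [6, 6]].
Characteristic polynomial det(A - λI) = λ^2 - 9λ + 18 = 0.
Eigenvalues λ = 3, 6.
For λ=3: (A-λI) row 2 is [6, 3], so an eigenvector is (1, -2).
For λ=6: (A-λI) row 1 is [-3, 0], so an eigenvector is (0, 1).
General solution: c_1e^(3t)(1,-2) + c_2e^(6t)(0,1).

x_1(t) = c_1e^(3t), x_2(t) = -2c_1e^(3t) + c_2e^(6t)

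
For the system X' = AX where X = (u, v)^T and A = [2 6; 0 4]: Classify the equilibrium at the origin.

A = [[2,6],[0,4]]; det(A-λI) = λ^2 - 6λ + 8.
λ = 4, 2: both positive.

unstable node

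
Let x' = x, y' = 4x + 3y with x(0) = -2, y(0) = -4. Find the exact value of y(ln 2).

A = [[1,0],[4,3]]; eigenvalues λ = 3, 1.
Eigenvectors: (0,-1) for λ=3, (1,-2) for λ=1.
From the initial condition, c_1 = 8, c_2 = -2.
y(ln 2) = (8)(2^3)(-1) + (-2)(2^1)(-2) = -56.

-56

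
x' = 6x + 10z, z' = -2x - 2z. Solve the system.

Coefficient matrix A = [[6, 10], [-2, -2]].
Characteristic polynomial det(A - λI) = λ^2 - 4λ + 8 = 0.
Eigenvalues λ = 2 ± 2i (complex conjugate pair).
For λ=2+2i: an eigenvector is (-1,0) - i(-2,1) = (-1 + 2i, 0 - i).
A real fundamental pair from Re and Im of e^((2+2i)t)v: X_1 = e^(2t)(cos(2t)·(-1,0) + sin(2t)·(-2,1)), X_2 = e^(2t)(sin(2t)·(-1,0) - cos(2t)·(-2,1)).
General solution: c_1X_1 + c_2X_2.

x(t) = -2c_1e^(2t)sin(2t) - c_1e^(2t)cos(2t) - c_2e^(2t)sin(2t) + 2c_2e^(2t)cos(2t), z(t) = c_1e^(2t)sin(2t) - c_2e^(2t)cos(2t)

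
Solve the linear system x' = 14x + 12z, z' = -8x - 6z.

Coefficient matrix A = [[14, 12], [-8, -6]].
Characteristic polynomial det(A - λI) = λ^2 - 8λ + 12 = 0.
Eigenvalues λ = 6, 2.
For λ=6: (A-λI) row 1 is [8, 12], so an eigenvector is (-3, 2).
For λ=2: (A-λI) row 1 is [12, 12], so an eigenvector is (-1, 1).
General solution: K_1e^(6t)(-3,2) + K_2e^(2t)(-1,1).

x(t) = -3K_1e^(6t) - K_2e^(2t), z(t) = 2K_1e^(6t) + K_2e^(2t)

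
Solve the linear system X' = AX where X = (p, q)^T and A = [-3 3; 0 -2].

p(t) = 3K_1e^(-2t) + K_2e^(-3t), q(t) = K_1e^(-2t)

Coefficient matrix A = [[-3, 3], [0, -2]].
Characteristic polynomial det(A - λI) = λ^2 + 5λ + 6 = 0.
Eigenvalues λ = -2, -3.
For λ=-2: (A-λI) row 1 is [-1, 3], so an eigenvector is (3, 1).
For λ=-3: (A-λI) row 1 is [0, 3], so an eigenvector is (1, 0).
General solution: K_1e^(-2t)(3,1) + K_2e^(-3t)(1,0).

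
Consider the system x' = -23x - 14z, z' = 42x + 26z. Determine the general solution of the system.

x(t) = K_1e^(5t) + 2K_2e^(-2t), z(t) = -2K_1e^(5t) - 3K_2e^(-2t)

Coefficient matrix A = [[-23, -14], [42, 26]].
Characteristic polynomial det(A - λI) = λ^2 - 3λ - 10 = 0.
Eigenvalues λ = 5, -2.
For λ=5: (A-λI) row 1 is [-28, -14], so an eigenvector is (1, -2).
For λ=-2: (A-λI) row 1 is [-21, -14], so an eigenvector is (2, -3).
General solution: K_1e^(5t)(1,-2) + K_2e^(-2t)(2,-3).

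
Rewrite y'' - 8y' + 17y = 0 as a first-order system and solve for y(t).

y(t) = c_1e^(4t)cos(t) + c_2e^(4t)sin(t)

Let x_1 = y, x_2 = y'. Then x_1' = x_2 and x_2' = -17x_1 + 8x_2.
A = [[0,1],[-17,8]]; det(A-λI) = λ^2 - 8λ + 17.
Eigenvalues λ = 4 ± i.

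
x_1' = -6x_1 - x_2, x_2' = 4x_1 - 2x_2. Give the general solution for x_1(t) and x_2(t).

x_1(t) = c_1e^(-4t) + c_2te^(-4t) + c_2e^(-4t), x_2(t) = -2c_1e^(-4t) - 2c_2te^(-4t) - 3c_2e^(-4t)

Coefficient matrix A = [[-6, -1], [4, -2]].
Characteristic polynomial det(A - λI) = λ^2 + 8λ + 16 = 0.
Single eigenvalue λ = -4 with algebraic multiplicity 2.
Eigenvector v = (1,-2); generalized eigenvector w with (A-λI)w=v is (1,-3).
General solution: e^(-4t)[c_1·v + c_2·(t·v + w)].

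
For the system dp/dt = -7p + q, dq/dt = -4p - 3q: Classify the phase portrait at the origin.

A = [[-7,1],[-4,-3]]; det(A-λI) = λ^2 + 10λ + 25.
repeated λ = -5 with a single eigenvector.

stable improper node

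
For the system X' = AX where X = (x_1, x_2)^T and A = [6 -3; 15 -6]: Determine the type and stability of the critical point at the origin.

A = [[6,-3],[15,-6]]; det(A-λI) = λ^2 + 9.
λ = 0 ± 3i: zero real part.

center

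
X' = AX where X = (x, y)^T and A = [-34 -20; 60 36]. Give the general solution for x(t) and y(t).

Coefficient matrix A = [[-34, -20], [60, 36]].
Characteristic polynomial det(A - λI) = λ^2 - 2λ - 24 = 0.
Eigenvalues λ = 6, -4.
For λ=6: (A-λI) row 1 is [-40, -20], so an eigenvector is (-1, 2).
For λ=-4: (A-λI) row 1 is [-30, -20], so an eigenvector is (-2, 3).
General solution: K_1e^(6t)(-1,2) + K_2e^(-4t)(-2,3).

x(t) = -K_1e^(6t) - 2K_2e^(-4t), y(t) = 2K_1e^(6t) + 3K_2e^(-4t)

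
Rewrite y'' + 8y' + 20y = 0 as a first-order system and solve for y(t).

Let x_1 = y, x_2 = y'. Then x_1' = x_2 and x_2' = -20x_1 - 8x_2.
A = [[0,1],[-20,-8]]; det(A-λI) = λ^2 + 8λ + 20.
Eigenvalues λ = -4 ± 2i.

y(t) = C_1e^(-4t)cos(2t) + C_2e^(-4t)sin(2t)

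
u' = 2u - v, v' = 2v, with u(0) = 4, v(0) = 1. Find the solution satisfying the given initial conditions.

Coefficient matrix A = [[2, -1], [0, 2]].
Characteristic polynomial det(A - λI) = λ^2 - 4λ + 4 = 0.
Single eigenvalue λ = 2 with algebraic multiplicity 2.
Eigenvector v = (1,0); generalized eigenvector w with (A-λI)w=v is (-2,-1).
General solution: e^(2t)[c_1·v + c_2·(t·v + w)].
Applying u(0)=4, v(0)=1 gives c_1=2, c_2=-1.

u(t) = -te^(2t) + 4e^(2t), v(t) = e^(2t)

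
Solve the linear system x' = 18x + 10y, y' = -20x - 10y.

x(t) = 2C_1e^(4t)sin(2t) + C_1e^(4t)cos(2t) + C_2e^(4t)sin(2t) - 2C_2e^(4t)cos(2t), y(t) = -3C_1e^(4t)sin(2t) - C_1e^(4t)cos(2t) - C_2e^(4t)sin(2t) + 3C_2e^(4t)cos(2t)

Coefficient matrix A = [[18, 10], [-20, -10]].
Characteristic polynomial det(A - λI) = λ^2 - 8λ + 20 = 0.
Eigenvalues λ = 4 ± 2i (complex conjugate pair).
For λ=4+2i: an eigenvector is (1,-1) - i(2,-3) = (1 - 2i, -1 + 3i).
A real fundamental pair from Re and Im of e^((4+2i)t)v: X_1 = e^(4t)(cos(2t)·(1,-1) + sin(2t)·(2,-3)), X_2 = e^(4t)(sin(2t)·(1,-1) - cos(2t)·(2,-3)).
General solution: C_1X_1 + C_2X_2.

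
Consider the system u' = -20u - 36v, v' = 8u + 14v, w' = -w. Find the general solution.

Coefficient matrix A = [[-20, -36, 0], [8, 14, 0], [0, 0, -1]].
det(A - λI) = 0 gives eigenvalues λ = -4, -2, -1.
For λ=-4: eigenvector (9,-4,0).
For λ=-2: eigenvector (-2,1,0).
For λ=-1: eigenvector (0,0,1).
General solution: c_1e^(-4t)(9,-4,0) + c_2e^(-2t)(-2,1,0) + c_3e^(-t)(0,0,1).

u(t) = 9c_1e^(-4t) - 2c_2e^(-2t), v(t) = -4c_1e^(-4t) + c_2e^(-2t), w(t) = c_3e^(-t)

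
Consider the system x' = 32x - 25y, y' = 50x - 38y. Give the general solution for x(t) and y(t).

x(t) = -2C_1e^(-3t)sin(5t) - C_1e^(-3t)cos(5t) - C_2e^(-3t)sin(5t) + 2C_2e^(-3t)cos(5t), y(t) = -3C_1e^(-3t)sin(5t) - C_1e^(-3t)cos(5t) - C_2e^(-3t)sin(5t) + 3C_2e^(-3t)cos(5t)

Coefficient matrix A = [[32, -25], [50, -38]].
Characteristic polynomial det(A - λI) = λ^2 + 6λ + 34 = 0.
Eigenvalues λ = -3 ± 5i (complex conjugate pair).
For λ=-3+5i: an eigenvector is (-1,-1) - i(-2,-3) = (-1 + 2i, -1 + 3i).
A real fundamental pair from Re and Im of e^((-3+5i)t)v: X_1 = e^(-3t)(cos(5t)·(-1,-1) + sin(5t)·(-2,-3)), X_2 = e^(-3t)(sin(5t)·(-1,-1) - cos(5t)·(-2,-3)).
General solution: C_1X_1 + C_2X_2.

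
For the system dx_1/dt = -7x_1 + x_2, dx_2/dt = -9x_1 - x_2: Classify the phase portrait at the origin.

A = [[-7,1],[-9,-1]]; det(A-λI) = λ^2 + 8λ + 16.
repeated λ = -4 with a single eigenvector.

stable improper node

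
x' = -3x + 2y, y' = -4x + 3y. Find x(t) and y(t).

x(t) = C_1e^(-t) + C_2e^(t), y(t) = C_1e^(-t) + 2C_2e^(t)

Coefficient matrix A = [[-3, 2], [-4, 3]].
Characteristic polynomial det(A - λI) = λ^2 - 1 = 0.
Eigenvalues λ = -1, 1.
For λ=-1: (A-λI) row 1 is [-2, 2], so an eigenvector is (1, 1).
For λ=1: (A-λI) row 1 is [-4, 2], so an eigenvector is (1, 2).
General solution: C_1e^(-t)(1,1) + C_2e^(t)(1,2).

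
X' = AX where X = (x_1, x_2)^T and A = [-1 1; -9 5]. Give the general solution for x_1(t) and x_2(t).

x_1(t) = -c_1e^(2t) - c_2te^(2t), x_2(t) = -3c_1e^(2t) - 3c_2te^(2t) - c_2e^(2t)

Coefficient matrix A = [[-1, 1], [-9, 5]].
Characteristic polynomial det(A - λI) = λ^2 - 4λ + 4 = 0.
Single eigenvalue λ = 2 with algebraic multiplicity 2.
Eigenvector v = (-1,-3); generalized eigenvector w with (A-λI)w=v is (0,-1).
General solution: e^(2t)[c_1·v + c_2·(t·v + w)].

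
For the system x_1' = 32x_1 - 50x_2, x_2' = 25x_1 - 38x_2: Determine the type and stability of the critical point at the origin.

A = [[32,-50],[25,-38]]; det(A-λI) = λ^2 + 6λ + 34.
λ = -3 ± 5i: negative real part.

stable spiral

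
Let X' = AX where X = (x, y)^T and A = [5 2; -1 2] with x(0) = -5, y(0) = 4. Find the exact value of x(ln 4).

-704

A = [[5,2],[-1,2]]; eigenvalues λ = 3, 4.
Eigenvectors: (-1,1) for λ=3, (2,-1) for λ=4.
From the initial condition, c_1 = 3, c_2 = -1.
x(ln 4) = (3)(4^3)(-1) + (-1)(4^4)(2) = -704.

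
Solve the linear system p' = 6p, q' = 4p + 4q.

Coefficient matrix A = [[6, 0], [4, 4]].
Characteristic polynomial det(A - λI) = λ^2 - 10λ + 24 = 0.
Eigenvalues λ = 6, 4.
For λ=6: (A-λI) row 2 is [4, -2], so an eigenvector is (-1, -2).
For λ=4: (A-λI) row 1 is [2, 0], so an eigenvector is (0, 1).
General solution: c_1e^(6t)(-1,-2) + c_2e^(4t)(0,1).

p(t) = -c_1e^(6t), q(t) = -2c_1e^(6t) + c_2e^(4t)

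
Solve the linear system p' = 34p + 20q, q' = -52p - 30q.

Coefficient matrix A = [[34, 20], [-52, -30]].
Characteristic polynomial det(A - λI) = λ^2 - 4λ + 20 = 0.
Eigenvalues λ = 2 ± 4i (complex conjugate pair).
For λ=2+4i: an eigenvector is (-1,2) - i(2,-3) = (-1 - 2i, 2 + 3i).
A real fundamental pair from Re and Im of e^((2+4i)t)v: X_1 = e^(2t)(cos(4t)·(-1,2) + sin(4t)·(2,-3)), X_2 = e^(2t)(sin(4t)·(-1,2) - cos(4t)·(2,-3)).
General solution: C_1X_1 + C_2X_2.

p(t) = 2C_1e^(2t)sin(4t) - C_1e^(2t)cos(4t) - C_2e^(2t)sin(4t) - 2C_2e^(2t)cos(4t), q(t) = -3C_1e^(2t)sin(4t) + 2C_1e^(2t)cos(4t) + 2C_2e^(2t)sin(4t) + 3C_2e^(2t)cos(4t)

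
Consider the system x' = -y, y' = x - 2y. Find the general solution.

Coefficient matrix A = [[0, -1], [1, -2]].
Characteristic polynomial det(A - λI) = λ^2 + 2λ + 1 = 0.
Single eigenvalue λ = -1 with algebraic multiplicity 2.
Eigenvector v = (-1,-1); generalized eigenvector w with (A-λI)w=v is (1,2).
General solution: e^(-t)[C_1·v + C_2·(t·v + w)].

x(t) = -C_1e^(-t) - C_2te^(-t) + C_2e^(-t), y(t) = -C_1e^(-t) - C_2te^(-t) + 2C_2e^(-t)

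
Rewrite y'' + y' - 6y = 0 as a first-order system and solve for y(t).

Let x_1 = y, x_2 = y'. Then x_1' = x_2 and x_2' = 6x_1 - x_2.
A = [[0,1],[6,-1]]; det(A-λI) = λ^2 + λ - 6.
Eigenvalues λ = -3, 2 with eigenvectors (1,-3), (1,2).

y(t) = c_1e^(-3t) + c_2e^(2t)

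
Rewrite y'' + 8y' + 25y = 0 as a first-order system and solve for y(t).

Let x_1 = y, x_2 = y'. Then x_1' = x_2 and x_2' = -25x_1 - 8x_2.
A = [[0,1],[-25,-8]]; det(A-λI) = λ^2 + 8λ + 25.
Eigenvalues λ = -4 ± 3i.

y(t) = K_1e^(-4t)cos(3t) + K_2e^(-4t)sin(3t)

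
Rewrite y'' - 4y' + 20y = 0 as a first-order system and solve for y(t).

Let x_1 = y, x_2 = y'. Then x_1' = x_2 and x_2' = -20x_1 + 4x_2.
A = [[0,1],[-20,4]]; det(A-λI) = λ^2 - 4λ + 20.
Eigenvalues λ = 2 ± 4i.

y(t) = c_1e^(2t)cos(4t) + c_2e^(2t)sin(4t)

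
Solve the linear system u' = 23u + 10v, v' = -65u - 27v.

u(t) = -c_1e^(-2t)sin(5t) + c_1e^(-2t)cos(5t) + c_2e^(-2t)sin(5t) + c_2e^(-2t)cos(5t), v(t) = 2c_1e^(-2t)sin(5t) - 3c_1e^(-2t)cos(5t) - 3c_2e^(-2t)sin(5t) - 2c_2e^(-2t)cos(5t)

Coefficient matrix A = [[23, 10], [-65, -27]].
Characteristic polynomial det(A - λI) = λ^2 + 4λ + 29 = 0.
Eigenvalues λ = -2 ± 5i (complex conjugate pair).
For λ=-2+5i: an eigenvector is (1,-3) - i(-1,2) = (1 + i, -3 - 2i).
A real fundamental pair from Re and Im of e^((-2+5i)t)v: X_1 = e^(-2t)(cos(5t)·(1,-3) + sin(5t)·(-1,2)), X_2 = e^(-2t)(sin(5t)·(1,-3) - cos(5t)·(-1,2)).
General solution: c_1X_1 + c_2X_2.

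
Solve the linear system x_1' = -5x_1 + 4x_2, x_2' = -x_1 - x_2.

Coefficient matrix A = [[-5, 4], [-1, -1]].
Characteristic polynomial det(A - λI) = λ^2 + 6λ + 9 = 0.
Single eigenvalue λ = -3 with algebraic multiplicity 2.
Eigenvector v = (2,1); generalized eigenvector w with (A-λI)w=v is (-1,0).
General solution: e^(-3t)[c_1·v + c_2·(t·v + w)].

x_1(t) = 2c_1e^(-3t) + 2c_2te^(-3t) - c_2e^(-3t), x_2(t) = c_1e^(-3t) + c_2te^(-3t)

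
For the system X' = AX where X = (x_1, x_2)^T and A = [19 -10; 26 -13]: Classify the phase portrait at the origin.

unstable spiral

A = [[19,-10],[26,-13]]; det(A-λI) = λ^2 - 6λ + 13.
λ = 3 ± 2i: positive real part.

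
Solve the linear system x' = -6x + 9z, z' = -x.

Coefficient matrix A = [[-6, 9], [-1, 0]].
Characteristic polynomial det(A - λI) = λ^2 + 6λ + 9 = 0.
Single eigenvalue λ = -3 with algebraic multiplicity 2.
Eigenvector v = (3,1); generalized eigenvector w with (A-λI)w=v is (-1,0).
General solution: e^(-3t)[C_1·v + C_2·(t·v + w)].

x(t) = 3C_1e^(-3t) + 3C_2te^(-3t) - C_2e^(-3t), z(t) = C_1e^(-3t) + C_2te^(-3t)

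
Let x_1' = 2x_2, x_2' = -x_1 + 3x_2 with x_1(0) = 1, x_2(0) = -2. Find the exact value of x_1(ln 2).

-8

A = [[0,2],[-1,3]]; eigenvalues λ = 2, 1.
Eigenvectors: (1,1) for λ=2, (-2,-1) for λ=1.
From the initial condition, c_1 = -5, c_2 = -3.
x_1(ln 2) = (-5)(2^2)(1) + (-3)(2^1)(-2) = -8.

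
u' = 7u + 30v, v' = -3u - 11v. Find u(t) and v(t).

u(t) = C_1e^(-2t)sin(3t) - 3C_1e^(-2t)cos(3t) - 3C_2e^(-2t)sin(3t) - C_2e^(-2t)cos(3t), v(t) = C_1e^(-2t)cos(3t) + C_2e^(-2t)sin(3t)

Coefficient matrix A = [[7, 30], [-3, -11]].
Characteristic polynomial det(A - λI) = λ^2 + 4λ + 13 = 0.
Eigenvalues λ = -2 ± 3i (complex conjugate pair).
For λ=-2+3i: an eigenvector is (-3,1) - i(1,0) = (-3 - i, 1).
A real fundamental pair from Re and Im of e^((-2+3i)t)v: X_1 = e^(-2t)(cos(3t)·(-3,1) + sin(3t)·(1,0)), X_2 = e^(-2t)(sin(3t)·(-3,1) - cos(3t)·(1,0)).
General solution: C_1X_1 + C_2X_2.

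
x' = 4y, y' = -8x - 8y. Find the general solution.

x(t) = c_1e^(-4t)cos(4t) + c_2e^(-4t)sin(4t), y(t) = -c_1e^(-4t)sin(4t) - c_1e^(-4t)cos(4t) - c_2e^(-4t)sin(4t) + c_2e^(-4t)cos(4t)

Coefficient matrix A = [[0, 4], [-8, -8]].
Characteristic polynomial det(A - λI) = λ^2 + 8λ + 32 = 0.
Eigenvalues λ = -4 ± 4i (complex conjugate pair).
For λ=-4+4i: an eigenvector is (1,-1) - i(0,-1) = (1, -1 + i).
A real fundamental pair from Re and Im of e^((-4+4i)t)v: X_1 = e^(-4t)(cos(4t)·(1,-1) + sin(4t)·(0,-1)), X_2 = e^(-4t)(sin(4t)·(1,-1) - cos(4t)·(0,-1)).
General solution: c_1X_1 + c_2X_2.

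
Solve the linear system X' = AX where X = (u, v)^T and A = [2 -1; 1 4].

u(t) = c_1e^(3t) + c_2te^(3t) - c_2e^(3t), v(t) = -c_1e^(3t) - c_2te^(3t)

Coefficient matrix A = [[2, -1], [1, 4]].
Characteristic polynomial det(A - λI) = λ^2 - 6λ + 9 = 0.
Single eigenvalue λ = 3 with algebraic multiplicity 2.
Eigenvector v = (1,-1); generalized eigenvector w with (A-λI)w=v is (-1,0).
General solution: e^(3t)[c_1·v + c_2·(t·v + w)].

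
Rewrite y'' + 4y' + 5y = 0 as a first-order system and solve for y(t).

Let x_1 = y, x_2 = y'. Then x_1' = x_2 and x_2' = -5x_1 - 4x_2.
A = [[0,1],[-5,-4]]; det(A-λI) = λ^2 + 4λ + 5.
Eigenvalues λ = -2 ± i.

y(t) = c_1e^(-2t)cos(t) + c_2e^(-2t)sin(t)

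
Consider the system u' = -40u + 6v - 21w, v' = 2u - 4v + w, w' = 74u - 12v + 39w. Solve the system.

Coefficient matrix A = [[-40, 6, -21], [2, -4, 1], [74, -12, 39]].
det(A - λI) = 0 gives eigenvalues λ = 2, -4, -3.
For λ=2: eigenvector (-1,0,2).
For λ=-4: eigenvector (-1,1,2).
For λ=-3: eigenvector (3,1,-5).
General solution: K_1e^(2t)(-1,0,2) + K_2e^(-4t)(-1,1,2) + K_3e^(-3t)(3,1,-5).

u(t) = -K_1e^(2t) - K_2e^(-4t) + 3K_3e^(-3t), v(t) = K_2e^(-4t) + K_3e^(-3t), w(t) = 2K_1e^(2t) + 2K_2e^(-4t) - 5K_3e^(-3t)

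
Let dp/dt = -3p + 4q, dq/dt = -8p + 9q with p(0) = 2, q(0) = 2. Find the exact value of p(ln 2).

A = [[-3,4],[-8,9]]; eigenvalues λ = 5, 1.
Eigenvectors: (-1,-2) for λ=5, (1,1) for λ=1.
From the initial condition, c_1 = 0, c_2 = 2.
p(ln 2) = (0)(2^5)(-1) + (2)(2^1)(1) = 4.

4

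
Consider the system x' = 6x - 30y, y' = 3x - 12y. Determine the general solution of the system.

x(t) = -3C_1e^(-3t)sin(3t) - C_1e^(-3t)cos(3t) - C_2e^(-3t)sin(3t) + 3C_2e^(-3t)cos(3t), y(t) = -C_1e^(-3t)sin(3t) + C_2e^(-3t)cos(3t)

Coefficient matrix A = [[6, -30], [3, -12]].
Characteristic polynomial det(A - λI) = λ^2 + 6λ + 18 = 0.
Eigenvalues λ = -3 ± 3i (complex conjugate pair).
For λ=-3+3i: an eigenvector is (-1,0) - i(-3,-1) = (-1 + 3i, 0 + i).
A real fundamental pair from Re and Im of e^((-3+3i)t)v: X_1 = e^(-3t)(cos(3t)·(-1,0) + sin(3t)·(-3,-1)), X_2 = e^(-3t)(sin(3t)·(-1,0) - cos(3t)·(-3,-1)).
General solution: C_1X_1 + C_2X_2.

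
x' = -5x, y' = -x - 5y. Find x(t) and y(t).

x(t) = C_2e^(-5t), y(t) = -C_1e^(-5t) - C_2te^(-5t) - 3C_2e^(-5t)

Coefficient matrix A = [[-5, 0], [-1, -5]].
Characteristic polynomial det(A - λI) = λ^2 + 10λ + 25 = 0.
Single eigenvalue λ = -5 with algebraic multiplicity 2.
Eigenvector v = (0,-1); generalized eigenvector w with (A-λI)w=v is (1,-3).
General solution: e^(-5t)[C_1·v + C_2·(t·v + w)].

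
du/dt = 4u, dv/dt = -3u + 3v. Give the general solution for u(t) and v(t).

u(t) = c_1e^(4t), v(t) = -3c_1e^(4t) - c_2e^(3t)

Coefficient matrix A = [[4, 0], [-3, 3]].
Characteristic polynomial det(A - λI) = λ^2 - 7λ + 12 = 0.
Eigenvalues λ = 4, 3.
For λ=4: (A-λI) row 2 is [-3, -1], so an eigenvector is (1, -3).
For λ=3: (A-λI) row 1 is [1, 0], so an eigenvector is (0, -1).
General solution: c_1e^(4t)(1,-3) + c_2e^(3t)(0,-1).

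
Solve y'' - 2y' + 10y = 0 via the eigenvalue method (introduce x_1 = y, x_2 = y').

y(t) = C_1e^(t)cos(3t) + C_2e^(t)sin(3t)

Let x_1 = y, x_2 = y'. Then x_1' = x_2 and x_2' = -10x_1 + 2x_2.
A = [[0,1],[-10,2]]; det(A-λI) = λ^2 - 2λ + 10.
Eigenvalues λ = 1 ± 3i.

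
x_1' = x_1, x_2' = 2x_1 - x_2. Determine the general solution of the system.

x_1(t) = -c_2e^(t), x_2(t) = c_1e^(-t) - c_2e^(t)

Coefficient matrix A = [[1, 0], [2, -1]].
Characteristic polynomial det(A - λI) = λ^2 - 1 = 0.
Eigenvalues λ = -1, 1.
For λ=-1: (A-λI) row 1 is [2, 0], so an eigenvector is (0, 1).
For λ=1: (A-λI) row 2 is [2, -2], so an eigenvector is (-1, -1).
General solution: c_1e^(-t)(0,1) + c_2e^(t)(-1,-1).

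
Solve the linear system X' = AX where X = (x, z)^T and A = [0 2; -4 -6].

Coefficient matrix A = [[0, 2], [-4, -6]].
Characteristic polynomial det(A - λI) = λ^2 + 6λ + 8 = 0.
Eigenvalues λ = -4, -2.
For λ=-4: (A-λI) row 1 is [4, 2], so an eigenvector is (-1, 2).
For λ=-2: (A-λI) row 1 is [2, 2], so an eigenvector is (-1, 1).
General solution: C_1e^(-4t)(-1,2) + C_2e^(-2t)(-1,1).

x(t) = -C_1e^(-4t) - C_2e^(-2t), z(t) = 2C_1e^(-4t) + C_2e^(-2t)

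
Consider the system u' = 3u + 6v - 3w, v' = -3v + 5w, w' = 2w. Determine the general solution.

u(t) = -c_1e^(-3t) + c_2e^(3t) - 3c_3e^(2t), v(t) = c_1e^(-3t) + c_3e^(2t), w(t) = c_3e^(2t)

Coefficient matrix A = [[3, 6, -3], [0, -3, 5], [0, 0, 2]].
det(A - λI) = 0 gives eigenvalues λ = -3, 3, 2.
For λ=-3: eigenvector (-1,1,0).
For λ=3: eigenvector (1,0,0).
For λ=2: eigenvector (-3,1,1).
General solution: c_1e^(-3t)(-1,1,0) + c_2e^(3t)(1,0,0) + c_3e^(2t)(-3,1,1).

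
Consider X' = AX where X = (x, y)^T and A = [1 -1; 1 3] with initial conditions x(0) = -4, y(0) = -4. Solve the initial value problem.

x(t) = 8te^(2t) - 4e^(2t), y(t) = -8te^(2t) - 4e^(2t)

Coefficient matrix A = [[1, -1], [1, 3]].
Characteristic polynomial det(A - λI) = λ^2 - 4λ + 4 = 0.
Single eigenvalue λ = 2 with algebraic multiplicity 2.
Eigenvector v = (1,-1); generalized eigenvector w with (A-λI)w=v is (-2,1).
General solution: e^(2t)[c_1·v + c_2·(t·v + w)].
Applying x(0)=-4, y(0)=-4 gives c_1=12, c_2=8.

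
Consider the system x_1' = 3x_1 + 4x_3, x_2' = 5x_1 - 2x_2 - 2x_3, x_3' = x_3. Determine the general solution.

x_1(t) = C_1e^(3t) - 2C_2e^(t), x_2(t) = C_1e^(3t) - 4C_2e^(t) + C_3e^(-2t), x_3(t) = C_2e^(t)

Coefficient matrix A = [[3, 0, 4], [5, -2, -2], [0, 0, 1]].
det(A - λI) = 0 gives eigenvalues λ = 3, 1, -2.
For λ=3: eigenvector (1,1,0).
For λ=1: eigenvector (-2,-4,1).
For λ=-2: eigenvector (0,1,0).
General solution: C_1e^(3t)(1,1,0) + C_2e^(t)(-2,-4,1) + C_3e^(-2t)(0,1,0).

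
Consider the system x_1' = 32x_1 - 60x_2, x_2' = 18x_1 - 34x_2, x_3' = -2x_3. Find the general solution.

x_1(t) = 5c_1e^(-4t) - 2c_3e^(2t), x_2(t) = 3c_1e^(-4t) - c_3e^(2t), x_3(t) = c_2e^(-2t)

Coefficient matrix A = [[32, -60, 0], [18, -34, 0], [0, 0, -2]].
det(A - λI) = 0 gives eigenvalues λ = -4, -2, 2.
For λ=-4: eigenvector (5,3,0).
For λ=-2: eigenvector (0,0,1).
For λ=2: eigenvector (-2,-1,0).
General solution: c_1e^(-4t)(5,3,0) + c_2e^(-2t)(0,0,1) + c_3e^(2t)(-2,-1,0).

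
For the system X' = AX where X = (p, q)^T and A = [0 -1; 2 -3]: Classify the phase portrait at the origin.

stable node

A = [[0,-1],[2,-3]]; det(A-λI) = λ^2 + 3λ + 2.
λ = -1, -2: both negative.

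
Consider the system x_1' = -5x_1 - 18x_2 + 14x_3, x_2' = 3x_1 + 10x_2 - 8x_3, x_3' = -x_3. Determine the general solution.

x_1(t) = 3c_1e^(t) + 2c_2e^(4t) - c_3e^(-t), x_2(t) = -c_1e^(t) - c_2e^(4t) + c_3e^(-t), x_3(t) = c_3e^(-t)

Coefficient matrix A = [[-5, -18, 14], [3, 10, -8], [0, 0, -1]].
det(A - λI) = 0 gives eigenvalues λ = 1, 4, -1.
For λ=1: eigenvector (3,-1,0).
For λ=4: eigenvector (2,-1,0).
For λ=-1: eigenvector (-1,1,1).
General solution: c_1e^(t)(3,-1,0) + c_2e^(4t)(2,-1,0) + c_3e^(-t)(-1,1,1).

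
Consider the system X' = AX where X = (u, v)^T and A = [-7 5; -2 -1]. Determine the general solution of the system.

u(t) = 2C_1e^(-4t)sin(t) + C_1e^(-4t)cos(t) + C_2e^(-4t)sin(t) - 2C_2e^(-4t)cos(t), v(t) = C_1e^(-4t)sin(t) + C_1e^(-4t)cos(t) + C_2e^(-4t)sin(t) - C_2e^(-4t)cos(t)

Coefficient matrix A = [[-7, 5], [-2, -1]].
Characteristic polynomial det(A - λI) = λ^2 + 8λ + 17 = 0.
Eigenvalues λ = -4 ± i (complex conjugate pair).
For λ=-4+i: an eigenvector is (1,1) - i(2,1) = (1 - 2i, 1 - i).
A real fundamental pair from Re and Im of e^((-4+i)t)v: X_1 = e^(-4t)(cos(t)·(1,1) + sin(t)·(2,1)), X_2 = e^(-4t)(sin(t)·(1,1) - cos(t)·(2,1)).
General solution: C_1X_1 + C_2X_2.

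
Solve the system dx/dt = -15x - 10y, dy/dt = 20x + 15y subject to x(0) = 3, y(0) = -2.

Coefficient matrix A = [[-15, -10], [20, 15]].
Characteristic polynomial det(A - λI) = λ^2 - 25 = 0.
Eigenvalues λ = -5, 5.
For λ=-5: (A-λI) row 1 is [-10, -10], so an eigenvector is (1, -1).
For λ=5: (A-λI) row 1 is [-20, -10], so an eigenvector is (1, -2).
General solution: K_1e^(-5t)(1,-1) + K_2e^(5t)(1,-2).
Applying x(0)=3, y(0)=-2 gives K_1=4, K_2=-1.

x(t) = -e^(5t) + 4e^(-5t), y(t) = 2e^(5t) - 4e^(-5t)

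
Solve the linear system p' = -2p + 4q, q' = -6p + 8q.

p(t) = K_1e^(2t) + 2K_2e^(4t), q(t) = K_1e^(2t) + 3K_2e^(4t)

Coefficient matrix A = [[-2, 4], [-6, 8]].
Characteristic polynomial det(A - λI) = λ^2 - 6λ + 8 = 0.
Eigenvalues λ = 2, 4.
For λ=2: (A-λI) row 1 is [-4, 4], so an eigenvector is (1, 1).
For λ=4: (A-λI) row 1 is [-6, 4], so an eigenvector is (2, 3).
General solution: K_1e^(2t)(1,1) + K_2e^(4t)(2,3).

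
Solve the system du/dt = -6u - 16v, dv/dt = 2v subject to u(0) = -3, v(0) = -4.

Coefficient matrix A = [[-6, -16], [0, 2]].
Characteristic polynomial det(A - λI) = λ^2 + 4λ - 12 = 0.
Eigenvalues λ = 2, -6.
For λ=2: (A-λI) row 1 is [-8, -16], so an eigenvector is (-2, 1).
For λ=-6: (A-λI) row 1 is [0, -16], so an eigenvector is (1, 0).
General solution: c_1e^(2t)(-2,1) + c_2e^(-6t)(1,0).
Applying u(0)=-3, v(0)=-4 gives c_1=-4, c_2=-11.

u(t) = 8e^(2t) - 11e^(-6t), v(t) = -4e^(2t)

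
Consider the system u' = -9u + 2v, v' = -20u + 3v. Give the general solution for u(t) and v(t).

Coefficient matrix A = [[-9, 2], [-20, 3]].
Characteristic polynomial det(A - λI) = λ^2 + 6λ + 13 = 0.
Eigenvalues λ = -3 ± 2i (complex conjugate pair).
For λ=-3+2i: an eigenvector is (-1,-3) - i(0,1) = (-1, -3 - i).
A real fundamental pair from Re and Im of e^((-3+2i)t)v: X_1 = e^(-3t)(cos(2t)·(-1,-3) + sin(2t)·(0,1)), X_2 = e^(-3t)(sin(2t)·(-1,-3) - cos(2t)·(0,1)).
General solution: C_1X_1 + C_2X_2.

u(t) = -C_1e^(-3t)cos(2t) - C_2e^(-3t)sin(2t), v(t) = C_1e^(-3t)sin(2t) - 3C_1e^(-3t)cos(2t) - 3C_2e^(-3t)sin(2t) - C_2e^(-3t)cos(2t)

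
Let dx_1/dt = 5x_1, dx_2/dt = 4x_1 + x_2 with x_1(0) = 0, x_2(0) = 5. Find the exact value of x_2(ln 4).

20

A = [[5,0],[4,1]]; eigenvalues λ = 5, 1.
Eigenvectors: (-1,-1) for λ=5, (0,1) for λ=1.
From the initial condition, c_1 = 0, c_2 = 5.
x_2(ln 4) = (0)(4^5)(-1) + (5)(4^1)(1) = 20.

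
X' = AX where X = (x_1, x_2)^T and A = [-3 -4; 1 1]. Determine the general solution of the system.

Coefficient matrix A = [[-3, -4], [1, 1]].
Characteristic polynomial det(A - λI) = λ^2 + 2λ + 1 = 0.
Single eigenvalue λ = -1 with algebraic multiplicity 2.
Eigenvector v = (2,-1); generalized eigenvector w with (A-λI)w=v is (3,-2).
General solution: e^(-t)[C_1·v + C_2·(t·v + w)].

x_1(t) = 2C_1e^(-t) + 2C_2te^(-t) + 3C_2e^(-t), x_2(t) = -C_1e^(-t) - C_2te^(-t) - 2C_2e^(-t)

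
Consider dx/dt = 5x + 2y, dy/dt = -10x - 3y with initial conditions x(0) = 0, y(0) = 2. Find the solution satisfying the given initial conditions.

Coefficient matrix A = [[5, 2], [-10, -3]].
Characteristic polynomial det(A - λI) = λ^2 - 2λ + 5 = 0.
Eigenvalues λ = 1 ± 2i (complex conjugate pair).
For λ=1+2i: an eigenvector is (0,-1) - i(-1,2) = (0 + i, -1 - 2i).
A real fundamental pair from Re and Im of e^((1+2i)t)v: X_1 = e^(t)(cos(2t)·(0,-1) + sin(2t)·(-1,2)), X_2 = e^(t)(sin(2t)·(0,-1) - cos(2t)·(-1,2)).
General solution: K_1X_1 + K_2X_2.
Applying x(0)=0, y(0)=2 gives K_1=-2, K_2=0.

x(t) = 2e^(t)sin(2t), y(t) = -4e^(t)sin(2t) + 2e^(t)cos(2t)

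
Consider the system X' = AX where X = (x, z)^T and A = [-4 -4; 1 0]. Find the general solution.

x(t) = -2c_1e^(-2t) - 2c_2te^(-2t) - c_2e^(-2t), z(t) = c_1e^(-2t) + c_2te^(-2t) + c_2e^(-2t)

Coefficient matrix A = [[-4, -4], [1, 0]].
Characteristic polynomial det(A - λI) = λ^2 + 4λ + 4 = 0.
Single eigenvalue λ = -2 with algebraic multiplicity 2.
Eigenvector v = (-2,1); generalized eigenvector w with (A-λI)w=v is (-1,1).
General solution: e^(-2t)[c_1·v + c_2·(t·v + w)].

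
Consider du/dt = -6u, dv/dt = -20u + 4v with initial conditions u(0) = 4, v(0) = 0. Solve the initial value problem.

Coefficient matrix A = [[-6, 0], [-20, 4]].
Characteristic polynomial det(A - λI) = λ^2 + 2λ - 24 = 0.
Eigenvalues λ = -6, 4.
For λ=-6: (A-λI) row 2 is [-20, 10], so an eigenvector is (1, 2).
For λ=4: (A-λI) row 1 is [-10, 0], so an eigenvector is (0, 1).
General solution: K_1e^(-6t)(1,2) + K_2e^(4t)(0,1).
Applying u(0)=4, v(0)=0 gives K_1=4, K_2=-8.

u(t) = 4e^(-6t), v(t) = -8e^(4t) + 8e^(-6t)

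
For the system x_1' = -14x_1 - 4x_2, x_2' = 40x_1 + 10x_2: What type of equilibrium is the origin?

stable spiral

A = [[-14,-4],[40,10]]; det(A-λI) = λ^2 + 4λ + 20.
λ = -2 ± 4i: negative real part.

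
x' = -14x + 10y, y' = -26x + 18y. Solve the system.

Coefficient matrix A = [[-14, 10], [-26, 18]].
Characteristic polynomial det(A - λI) = λ^2 - 4λ + 8 = 0.
Eigenvalues λ = 2 ± 2i (complex conjugate pair).
For λ=2+2i: an eigenvector is (2,3) - i(-1,-2) = (2 + i, 3 + 2i).
A real fundamental pair from Re and Im of e^((2+2i)t)v: X_1 = e^(2t)(cos(2t)·(2,3) + sin(2t)·(-1,-2)), X_2 = e^(2t)(sin(2t)·(2,3) - cos(2t)·(-1,-2)).
General solution: K_1X_1 + K_2X_2.

x(t) = -K_1e^(2t)sin(2t) + 2K_1e^(2t)cos(2t) + 2K_2e^(2t)sin(2t) + K_2e^(2t)cos(2t), y(t) = -2K_1e^(2t)sin(2t) + 3K_1e^(2t)cos(2t) + 3K_2e^(2t)sin(2t) + 2K_2e^(2t)cos(2t)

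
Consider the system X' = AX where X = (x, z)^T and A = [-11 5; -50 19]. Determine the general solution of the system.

x(t) = -C_1e^(4t)cos(5t) - C_2e^(4t)sin(5t), z(t) = C_1e^(4t)sin(5t) - 3C_1e^(4t)cos(5t) - 3C_2e^(4t)sin(5t) - C_2e^(4t)cos(5t)

Coefficient matrix A = [[-11, 5], [-50, 19]].
Characteristic polynomial det(A - λI) = λ^2 - 8λ + 41 = 0.
Eigenvalues λ = 4 ± 5i (complex conjugate pair).
For λ=4+5i: an eigenvector is (-1,-3) - i(0,1) = (-1, -3 - i).
A real fundamental pair from Re and Im of e^((4+5i)t)v: X_1 = e^(4t)(cos(5t)·(-1,-3) + sin(5t)·(0,1)), X_2 = e^(4t)(sin(5t)·(-1,-3) - cos(5t)·(0,1)).
General solution: C_1X_1 + C_2X_2.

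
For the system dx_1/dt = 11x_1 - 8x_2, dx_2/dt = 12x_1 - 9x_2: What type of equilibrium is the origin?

A = [[11,-8],[12,-9]]; det(A-λI) = λ^2 - 2λ - 3.
λ = 3, -1: opposite signs.

saddle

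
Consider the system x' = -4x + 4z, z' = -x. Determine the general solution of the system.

x(t) = -2K_1e^(-2t) - 2K_2te^(-2t) - K_2e^(-2t), z(t) = -K_1e^(-2t) - K_2te^(-2t) - K_2e^(-2t)

Coefficient matrix A = [[-4, 4], [-1, 0]].
Characteristic polynomial det(A - λI) = λ^2 + 4λ + 4 = 0.
Single eigenvalue λ = -2 with algebraic multiplicity 2.
Eigenvector v = (-2,-1); generalized eigenvector w with (A-λI)w=v is (-1,-1).
General solution: e^(-2t)[K_1·v + K_2·(t·v + w)].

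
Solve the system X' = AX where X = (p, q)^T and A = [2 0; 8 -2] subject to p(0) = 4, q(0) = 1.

Coefficient matrix A = [[2, 0], [8, -2]].
Characteristic polynomial det(A - λI) = λ^2 - 4 = 0.
Eigenvalues λ = -2, 2.
For λ=-2: (A-λI) row 1 is [4, 0], so an eigenvector is (0, 1).
For λ=2: (A-λI) row 2 is [8, -4], so an eigenvector is (1, 2).
General solution: K_1e^(-2t)(0,1) + K_2e^(2t)(1,2).
Applying p(0)=4, q(0)=1 gives K_1=-7, K_2=4.

p(t) = 4e^(2t), q(t) = 8e^(2t) - 7e^(-2t)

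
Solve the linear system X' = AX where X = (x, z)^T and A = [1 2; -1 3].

x(t) = -c_1e^(2t)sin(t) + c_1e^(2t)cos(t) + c_2e^(2t)sin(t) + c_2e^(2t)cos(t), z(t) = -c_1e^(2t)sin(t) + c_2e^(2t)cos(t)

Coefficient matrix A = [[1, 2], [-1, 3]].
Characteristic polynomial det(A - λI) = λ^2 - 4λ + 5 = 0.
Eigenvalues λ = 2 ± i (complex conjugate pair).
For λ=2+i: an eigenvector is (1,0) - i(-1,-1) = (1 + i, 0 + i).
A real fundamental pair from Re and Im of e^((2+i)t)v: X_1 = e^(2t)(cos(t)·(1,0) + sin(t)·(-1,-1)), X_2 = e^(2t)(sin(t)·(1,0) - cos(t)·(-1,-1)).
General solution: c_1X_1 + c_2X_2.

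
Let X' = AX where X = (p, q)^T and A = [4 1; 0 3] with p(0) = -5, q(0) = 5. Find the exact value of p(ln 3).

-135

A = [[4,1],[0,3]]; eigenvalues λ = 3, 4.
Eigenvectors: (-1,1) for λ=3, (-1,0) for λ=4.
From the initial condition, c_1 = 5, c_2 = 0.
p(ln 3) = (5)(3^3)(-1) + (0)(3^4)(-1) = -135.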